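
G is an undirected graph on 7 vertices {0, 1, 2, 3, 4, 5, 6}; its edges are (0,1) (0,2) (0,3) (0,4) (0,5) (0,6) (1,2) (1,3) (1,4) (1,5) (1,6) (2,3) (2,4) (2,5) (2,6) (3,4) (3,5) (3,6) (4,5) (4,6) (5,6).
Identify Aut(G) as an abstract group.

the symmetric group on 7 letters

Every vertex has degree 6, so G is the complete graph K_7. Any permutation of the 7 vertices preserves K_7, so Aut(K_7) = S_7 of order 7! = 5040.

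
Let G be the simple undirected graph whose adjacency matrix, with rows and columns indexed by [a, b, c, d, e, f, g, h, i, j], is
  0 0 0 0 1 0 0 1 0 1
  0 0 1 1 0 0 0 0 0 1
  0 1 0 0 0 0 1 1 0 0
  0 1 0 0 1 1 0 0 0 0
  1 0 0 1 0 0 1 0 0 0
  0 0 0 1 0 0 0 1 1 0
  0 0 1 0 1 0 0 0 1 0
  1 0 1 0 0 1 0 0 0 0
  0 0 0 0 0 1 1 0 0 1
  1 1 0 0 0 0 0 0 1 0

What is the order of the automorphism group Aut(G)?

120

G is 3-regular on 10 vertices with no triangles and no 4-cycles (girth 5): this is the Petersen graph. Viewing the Petersen graph as the Kneser graph K(5,2) — vertices are 2-subsets of {1,…,5}, edges join disjoint pairs — its automorphisms are exactly the permutations of the 5-element set, so Aut ≅ S_5 of order 120.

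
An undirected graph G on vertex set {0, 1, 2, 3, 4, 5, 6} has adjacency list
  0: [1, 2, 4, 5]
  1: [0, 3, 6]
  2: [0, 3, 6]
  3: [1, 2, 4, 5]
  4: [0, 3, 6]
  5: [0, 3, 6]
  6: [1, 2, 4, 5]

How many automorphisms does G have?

144

The vertices split by degree into {0, 3, 6} (degree 4) and {1, 2, 4, 5} (degree 3); every edge runs between the two parts, so G is the complete bipartite graph K_{3,4}. Automorphisms preserve the bipartition setwise (since the parts differ in size) and act as S_4 × S_3 within it; |Aut| = 144.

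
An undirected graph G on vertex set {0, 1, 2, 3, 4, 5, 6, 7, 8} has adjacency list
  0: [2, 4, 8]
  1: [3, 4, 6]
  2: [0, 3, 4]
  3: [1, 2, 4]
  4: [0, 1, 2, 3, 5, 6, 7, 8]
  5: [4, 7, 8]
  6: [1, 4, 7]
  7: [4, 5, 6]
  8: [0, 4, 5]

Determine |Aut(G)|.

16

Vertex 4 is the unique vertex of degree 8; the remaining 8 vertices each have degree 3 and induce a cycle, so G is the wheel on 9 vertices with hub 4. With the hub fixed, the remaining symmetry is that of the rim cycle C_8, giving the dihedral group D_8.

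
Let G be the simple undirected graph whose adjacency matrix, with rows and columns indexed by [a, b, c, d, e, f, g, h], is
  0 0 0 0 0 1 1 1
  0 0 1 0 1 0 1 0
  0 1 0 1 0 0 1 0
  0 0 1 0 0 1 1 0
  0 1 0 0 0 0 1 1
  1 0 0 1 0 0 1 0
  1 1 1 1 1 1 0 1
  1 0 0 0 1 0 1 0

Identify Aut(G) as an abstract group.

the dihedral group of order 14

Vertex g is the unique vertex of degree 7; the remaining 7 vertices each have degree 3 and induce a cycle, so G is the wheel on 8 vertices with hub g. With the hub fixed, the remaining symmetry is that of the rim cycle C_7, giving the dihedral group D_7.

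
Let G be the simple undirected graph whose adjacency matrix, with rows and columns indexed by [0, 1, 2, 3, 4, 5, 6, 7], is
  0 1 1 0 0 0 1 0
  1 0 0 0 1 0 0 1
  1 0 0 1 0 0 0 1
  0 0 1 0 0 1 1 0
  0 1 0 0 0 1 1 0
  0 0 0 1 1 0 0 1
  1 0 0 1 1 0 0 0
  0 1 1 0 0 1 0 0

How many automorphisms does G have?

G is 3-regular and bipartite on 2^3 = 8 vertices with girth 4; it is the hypercube graph Q_3. The symmetry group of the 3-cube is the hyperoctahedral group B_3 = Z_2 ≀ S_3, of order 2^3·3! = 48.

48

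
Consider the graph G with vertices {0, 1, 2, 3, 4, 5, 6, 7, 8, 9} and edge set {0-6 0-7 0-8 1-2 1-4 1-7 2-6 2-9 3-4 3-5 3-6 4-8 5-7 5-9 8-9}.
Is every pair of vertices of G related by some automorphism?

Yes

G is 3-regular on 10 vertices with no triangles and no 4-cycles (girth 5): this is the Petersen graph. It is a classical fact that the Petersen graph has automorphism group S_5 (order 120), arising from its description as the Kneser graph K(5,2). This group acts transitively on the 10 vertices.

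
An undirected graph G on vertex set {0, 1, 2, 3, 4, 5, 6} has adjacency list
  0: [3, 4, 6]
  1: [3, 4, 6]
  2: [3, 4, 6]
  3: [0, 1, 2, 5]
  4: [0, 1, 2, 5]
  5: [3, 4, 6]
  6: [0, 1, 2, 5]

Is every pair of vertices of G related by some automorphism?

Automorphisms preserve degree, but G has vertices of degree 3 and vertices of degree 4; no automorphism maps one to the other, so G is not vertex-transitive.

No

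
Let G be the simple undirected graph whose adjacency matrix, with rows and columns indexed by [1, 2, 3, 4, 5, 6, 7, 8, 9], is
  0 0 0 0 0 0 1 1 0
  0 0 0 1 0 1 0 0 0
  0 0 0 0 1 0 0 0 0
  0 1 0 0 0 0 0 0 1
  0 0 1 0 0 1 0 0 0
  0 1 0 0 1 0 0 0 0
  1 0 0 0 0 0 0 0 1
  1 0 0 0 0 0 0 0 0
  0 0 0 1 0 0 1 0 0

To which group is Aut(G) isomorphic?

Z_2

The degree sequence is [2, 2, 1, 2, 2, 2, 2, 1, 2]; the two degree-1 vertices 3 and 8 are the ends of a path, so G = P_9. The only nontrivial automorphism of a path is the end-to-end reflection, so Aut(G) ≅ Z_2.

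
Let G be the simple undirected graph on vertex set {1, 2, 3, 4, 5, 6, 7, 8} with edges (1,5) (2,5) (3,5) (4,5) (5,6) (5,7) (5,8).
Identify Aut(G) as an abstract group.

Vertex 5 has degree 7 and every other vertex has degree 1, so G is the star K_{1,7} with centre 5. The 7 leaves are pairwise interchangeable while the centre is fixed, giving Aut(G) = S_7.

the symmetric group on 7 letters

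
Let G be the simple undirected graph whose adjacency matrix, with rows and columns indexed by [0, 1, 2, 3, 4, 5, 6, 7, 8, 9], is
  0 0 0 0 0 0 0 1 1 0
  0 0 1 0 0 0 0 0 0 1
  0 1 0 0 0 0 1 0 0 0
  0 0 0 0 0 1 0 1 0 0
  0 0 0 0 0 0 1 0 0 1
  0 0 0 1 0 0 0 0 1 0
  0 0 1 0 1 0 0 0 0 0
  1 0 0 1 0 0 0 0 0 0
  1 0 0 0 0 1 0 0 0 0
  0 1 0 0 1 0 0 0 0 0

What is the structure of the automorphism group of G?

G has two connected components, {0, 3, 5, 7, 8} and {1, 2, 4, 6, 9}; each is 2-regular, so G = C_5 ⊔ C_5. Aut of a disjoint union of two copies of C_5 is the wreath product D_5 ≀ Z_2, of order 2·10² = 200.

(D_5 × D_5) ⋊ Z_2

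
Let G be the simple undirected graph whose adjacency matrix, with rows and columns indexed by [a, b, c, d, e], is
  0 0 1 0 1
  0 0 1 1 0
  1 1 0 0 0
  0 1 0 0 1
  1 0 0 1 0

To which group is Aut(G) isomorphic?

Every vertex has degree 2 and the graph is connected, so G is the 5-cycle C_5. The automorphisms of the 5-cycle are exactly the symmetries of a regular 5-gon: the dihedral group D_5, |D_5| = 10.

D_5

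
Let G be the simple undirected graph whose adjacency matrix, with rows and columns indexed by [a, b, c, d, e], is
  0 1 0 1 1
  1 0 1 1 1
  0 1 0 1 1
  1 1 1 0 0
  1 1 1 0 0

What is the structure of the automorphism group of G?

the dihedral group of order 8

Vertex b is the unique vertex of degree 4; the remaining 4 vertices each have degree 3 and induce a cycle, so G is the wheel on 5 vertices with hub b. Every automorphism fixes the hub and acts on the rim 4-cycle, so Aut(G) ≅ Aut(C_4) = D_4 of order 8.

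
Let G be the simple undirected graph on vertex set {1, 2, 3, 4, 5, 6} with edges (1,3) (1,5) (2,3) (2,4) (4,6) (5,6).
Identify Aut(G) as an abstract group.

the dihedral group of order 12

G is 2-regular and connected on 6 vertices, i.e. the cycle C_6. The automorphisms of the 6-cycle are exactly the symmetries of a regular 6-gon: the dihedral group D_6, |D_6| = 12.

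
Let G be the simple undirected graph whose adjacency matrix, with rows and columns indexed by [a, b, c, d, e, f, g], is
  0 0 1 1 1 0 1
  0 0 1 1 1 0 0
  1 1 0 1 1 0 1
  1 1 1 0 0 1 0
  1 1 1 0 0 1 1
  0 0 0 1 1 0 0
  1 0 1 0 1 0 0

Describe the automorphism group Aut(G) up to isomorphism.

The degree sequence is [4, 3, 5, 4, 5, 2, 3]. Checking the degree-preserving permutations of the vertex set shows that none except the identity preserves every edge, so Aut(G) is trivial.

{e}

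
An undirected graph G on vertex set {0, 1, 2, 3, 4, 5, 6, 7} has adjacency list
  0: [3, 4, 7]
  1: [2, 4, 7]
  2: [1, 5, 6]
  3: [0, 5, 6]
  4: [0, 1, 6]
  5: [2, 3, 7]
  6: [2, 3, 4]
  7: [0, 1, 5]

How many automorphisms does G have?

48

G is 3-regular and bipartite on 2^3 = 8 vertices with girth 4; it is the hypercube graph Q_3. Aut(Q_3) consists of the signed permutations of the 3 coordinate axes: 3! permutations times 2^3 sign flips, so |Aut| = 2^3·3! = 48.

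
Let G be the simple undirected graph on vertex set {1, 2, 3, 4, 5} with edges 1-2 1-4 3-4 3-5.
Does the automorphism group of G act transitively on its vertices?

No

Automorphisms preserve degree, but G has vertices of degree 1 and vertices of degree 2; no automorphism maps one to the other, so G is not vertex-transitive.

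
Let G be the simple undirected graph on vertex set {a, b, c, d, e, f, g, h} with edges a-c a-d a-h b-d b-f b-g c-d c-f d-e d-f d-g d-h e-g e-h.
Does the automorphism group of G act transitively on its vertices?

Vertex d is the only vertex of degree 7, so every automorphism fixes it; G is not vertex-transitive.

No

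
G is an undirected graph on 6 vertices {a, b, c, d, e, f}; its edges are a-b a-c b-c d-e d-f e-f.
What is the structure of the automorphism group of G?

(D_3 × D_3) ⋊ Z_2

G has two connected components, {d, e, f} and {a, b, c}; each is 2-regular, so G = C_3 ⊔ C_3. With two isomorphic components, Aut(G) = Aut(C_3) ≀ S_2 = (D_3 × D_3) ⋊ Z_2: permute each cycle by D_3, then optionally swap the two cycles. Order 2·(2·3)² = 72.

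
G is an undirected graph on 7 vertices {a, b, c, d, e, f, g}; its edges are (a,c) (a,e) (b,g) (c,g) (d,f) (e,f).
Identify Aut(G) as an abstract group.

Z_2

The degree sequence is [2, 1, 2, 1, 2, 2, 2]; the two degree-1 vertices b and d are the ends of a path, so G = P_7. A path has exactly one nontrivial symmetry — reversal — giving Aut(G) of order 2.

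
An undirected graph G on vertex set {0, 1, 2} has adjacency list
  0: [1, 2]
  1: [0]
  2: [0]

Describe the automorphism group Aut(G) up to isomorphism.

C_2

The degree sequence is [2, 1, 1]; the two degree-1 vertices 1 and 2 are the ends of a path, so G = P_3. A path has exactly one nontrivial symmetry — reversal — giving Aut(G) of order 2.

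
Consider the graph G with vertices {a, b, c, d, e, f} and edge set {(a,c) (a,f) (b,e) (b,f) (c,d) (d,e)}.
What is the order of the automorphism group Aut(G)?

Every vertex has degree 2 and the graph is connected, so G is the 6-cycle C_6. The automorphisms of the 6-cycle are exactly the symmetries of a regular 6-gon: the dihedral group D_6, |D_6| = 12.

12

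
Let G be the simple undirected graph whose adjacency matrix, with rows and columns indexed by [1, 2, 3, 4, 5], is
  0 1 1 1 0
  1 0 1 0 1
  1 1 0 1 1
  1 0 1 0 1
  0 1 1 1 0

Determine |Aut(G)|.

8

Vertex 3 is the unique vertex of degree 4; the remaining 4 vertices each have degree 3 and induce a cycle, so G is the wheel on 5 vertices with hub 3. With the hub fixed, the remaining symmetry is that of the rim cycle C_4, giving the dihedral group D_4.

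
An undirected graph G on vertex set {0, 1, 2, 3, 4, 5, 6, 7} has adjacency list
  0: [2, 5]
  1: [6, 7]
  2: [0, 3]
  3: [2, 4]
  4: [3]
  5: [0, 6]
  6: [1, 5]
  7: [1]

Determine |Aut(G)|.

The degree sequence is [2, 2, 2, 2, 1, 2, 2, 1]; the two degree-1 vertices 4 and 7 are the ends of a path, so G = P_8. The only nontrivial automorphism of a path is the end-to-end reflection, so Aut(G) ≅ Z_2.

2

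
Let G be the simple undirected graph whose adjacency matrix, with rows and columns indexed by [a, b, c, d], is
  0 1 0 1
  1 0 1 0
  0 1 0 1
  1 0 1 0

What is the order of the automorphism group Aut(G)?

G is 2-regular and bipartite on 2^2 = 4 vertices with girth 4; it is the hypercube graph Q_2. Aut(Q_2) consists of the signed permutations of the 2 coordinate axes: 2! permutations times 2^2 sign flips, so |Aut| = 2^2·2! = 8.

8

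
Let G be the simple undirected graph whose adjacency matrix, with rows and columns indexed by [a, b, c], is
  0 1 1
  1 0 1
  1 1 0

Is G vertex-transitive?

Every vertex has degree 2, so G is the complete graph K_3. Every bijection on the vertex set is an automorphism of K_3; hence Aut(K_3) ≅ S_3, order 6. This group acts transitively on the 3 vertices.

Yes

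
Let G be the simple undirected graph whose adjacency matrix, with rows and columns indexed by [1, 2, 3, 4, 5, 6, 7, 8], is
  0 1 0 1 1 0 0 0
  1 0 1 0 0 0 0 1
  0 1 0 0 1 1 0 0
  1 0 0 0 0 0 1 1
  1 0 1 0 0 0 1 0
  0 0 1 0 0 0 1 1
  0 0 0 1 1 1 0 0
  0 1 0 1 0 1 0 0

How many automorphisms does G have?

48

G is 3-regular and bipartite on 2^3 = 8 vertices with girth 4; it is the hypercube graph Q_3. Aut(Q_3) consists of the signed permutations of the 3 coordinate axes: 3! permutations times 2^3 sign flips, so |Aut| = 2^3·3! = 48.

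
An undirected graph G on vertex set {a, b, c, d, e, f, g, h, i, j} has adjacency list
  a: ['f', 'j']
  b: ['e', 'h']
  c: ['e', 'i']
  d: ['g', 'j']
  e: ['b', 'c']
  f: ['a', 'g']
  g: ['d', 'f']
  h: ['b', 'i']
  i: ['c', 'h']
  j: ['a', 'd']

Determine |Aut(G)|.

200

G has two connected components, {b, c, e, h, i} and {a, d, f, g, j}; each is 2-regular, so G = C_5 ⊔ C_5. Aut of a disjoint union of two copies of C_5 is the wreath product D_5 ≀ Z_2, of order 2·10² = 200.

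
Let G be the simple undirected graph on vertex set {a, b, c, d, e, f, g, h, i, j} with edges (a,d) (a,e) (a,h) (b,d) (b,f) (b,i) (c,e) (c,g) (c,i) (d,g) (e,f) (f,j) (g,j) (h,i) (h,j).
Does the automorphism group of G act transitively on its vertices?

G is 3-regular on 10 vertices with no triangles and no 4-cycles (girth 5): this is the Petersen graph. Viewing the Petersen graph as the Kneser graph K(5,2) — vertices are 2-subsets of {1,…,5}, edges join disjoint pairs — its automorphisms are exactly the permutations of the 5-element set, so Aut ≅ S_5 of order 120. This group acts transitively on the 10 vertices.

Yes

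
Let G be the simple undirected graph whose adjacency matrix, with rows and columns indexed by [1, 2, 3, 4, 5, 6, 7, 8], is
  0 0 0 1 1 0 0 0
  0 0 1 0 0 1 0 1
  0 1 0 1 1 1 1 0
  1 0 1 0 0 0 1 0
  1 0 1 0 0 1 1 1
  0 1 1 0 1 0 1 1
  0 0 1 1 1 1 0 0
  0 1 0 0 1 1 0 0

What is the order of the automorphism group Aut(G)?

1

The degree sequence is [2, 3, 5, 3, 5, 5, 4, 3]. Checking the degree-preserving permutations of the vertex set shows that none except the identity preserves every edge, so Aut(G) is trivial.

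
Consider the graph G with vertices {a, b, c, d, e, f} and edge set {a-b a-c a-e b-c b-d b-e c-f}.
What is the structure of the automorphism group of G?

Degrees alone do not determine every vertex (e.g. a and c both have degree 3), but their neighbour-degree multisets differ: N(a) has degrees [2, 3, 4] while N(c) has degrees [1, 3, 4]. Repeating this refinement separates all vertices, so the only automorphism is the identity.

{e}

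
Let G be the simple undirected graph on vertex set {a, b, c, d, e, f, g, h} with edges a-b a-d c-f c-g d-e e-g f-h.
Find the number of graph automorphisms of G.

2

The degree sequence is [2, 1, 2, 2, 2, 2, 2, 1]; the two degree-1 vertices b and h are the ends of a path, so G = P_8. The only nontrivial automorphism of a path is the end-to-end reflection, so Aut(G) ≅ Z_2.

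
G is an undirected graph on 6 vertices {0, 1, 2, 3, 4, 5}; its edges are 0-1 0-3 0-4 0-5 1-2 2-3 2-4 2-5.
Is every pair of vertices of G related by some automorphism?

Automorphisms preserve degree, but G has vertices of degree 2 and vertices of degree 4; no automorphism maps one to the other, so G is not vertex-transitive.

No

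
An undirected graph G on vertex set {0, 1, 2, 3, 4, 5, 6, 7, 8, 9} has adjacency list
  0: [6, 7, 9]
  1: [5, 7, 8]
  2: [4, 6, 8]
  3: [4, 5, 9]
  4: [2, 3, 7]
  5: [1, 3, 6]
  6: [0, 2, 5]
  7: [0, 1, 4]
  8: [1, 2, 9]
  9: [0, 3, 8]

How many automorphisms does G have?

G is 3-regular on 10 vertices with no triangles and no 4-cycles (girth 5): this is the Petersen graph. Viewing the Petersen graph as the Kneser graph K(5,2) — vertices are 2-subsets of {1,…,5}, edges join disjoint pairs — its automorphisms are exactly the permutations of the 5-element set, so Aut ≅ S_5 of order 120.

120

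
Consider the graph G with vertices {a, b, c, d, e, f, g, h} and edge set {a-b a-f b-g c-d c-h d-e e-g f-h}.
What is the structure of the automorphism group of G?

Every vertex has degree 2 and the graph is connected, so G is the 8-cycle C_8. C_8 has 8 rotations and 8 reflections, so Aut(C_8) ≅ D_8 of order 16.

the dihedral group of order 16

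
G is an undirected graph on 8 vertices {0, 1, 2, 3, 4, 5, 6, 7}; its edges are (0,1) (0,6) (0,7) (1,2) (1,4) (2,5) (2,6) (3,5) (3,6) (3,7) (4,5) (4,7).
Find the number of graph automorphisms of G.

G is 3-regular and bipartite on 2^3 = 8 vertices with girth 4; it is the hypercube graph Q_3. Aut(Q_3) consists of the signed permutations of the 3 coordinate axes: 3! permutations times 2^3 sign flips, so |Aut| = 2^3·3! = 48.

48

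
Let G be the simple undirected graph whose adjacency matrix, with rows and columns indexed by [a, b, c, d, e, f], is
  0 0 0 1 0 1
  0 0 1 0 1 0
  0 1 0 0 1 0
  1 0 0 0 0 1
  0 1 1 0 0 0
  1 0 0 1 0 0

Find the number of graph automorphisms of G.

G has two connected components, {a, d, f} and {b, c, e}; each is 2-regular, so G = C_3 ⊔ C_3. Aut of a disjoint union of two copies of C_3 is the wreath product D_3 ≀ Z_2, of order 2·6² = 72.

72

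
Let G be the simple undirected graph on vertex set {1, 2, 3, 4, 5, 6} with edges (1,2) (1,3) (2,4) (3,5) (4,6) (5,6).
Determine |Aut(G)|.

12

Every vertex has degree 2 and the graph is connected, so G is the 6-cycle C_6. The automorphisms of the 6-cycle are exactly the symmetries of a regular 6-gon: the dihedral group D_6, |D_6| = 12.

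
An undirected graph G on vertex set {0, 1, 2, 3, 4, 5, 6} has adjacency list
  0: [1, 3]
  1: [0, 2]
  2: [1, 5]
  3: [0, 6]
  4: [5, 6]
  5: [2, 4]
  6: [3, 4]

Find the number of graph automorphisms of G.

14

G is 2-regular and connected on 7 vertices, i.e. the cycle C_7. C_7 has 7 rotations and 7 reflections, so Aut(C_7) ≅ D_7 of order 14.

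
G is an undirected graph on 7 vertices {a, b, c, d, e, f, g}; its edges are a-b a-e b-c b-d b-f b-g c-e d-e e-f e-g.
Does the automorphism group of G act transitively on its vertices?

Automorphisms preserve degree, but G has vertices of degree 2 and vertices of degree 5; no automorphism maps one to the other, so G is not vertex-transitive.

No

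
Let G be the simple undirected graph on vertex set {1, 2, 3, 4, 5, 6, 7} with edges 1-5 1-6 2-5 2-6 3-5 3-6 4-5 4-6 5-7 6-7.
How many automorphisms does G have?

The vertices split by degree into {5, 6} (degree 5) and {1, 2, 3, 4, 7} (degree 2); every edge runs between the two parts, so G is the complete bipartite graph K_{2,5}. The parts have unequal sizes, so no automorphism swaps them; each part is permuted independently, giving S_5 × S_2 of order 5!·2! = 240.

240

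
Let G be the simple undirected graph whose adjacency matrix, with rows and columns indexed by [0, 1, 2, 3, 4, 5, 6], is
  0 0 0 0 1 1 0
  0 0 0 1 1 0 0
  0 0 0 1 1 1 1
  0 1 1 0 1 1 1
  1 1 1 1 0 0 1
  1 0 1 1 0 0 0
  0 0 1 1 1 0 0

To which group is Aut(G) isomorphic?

1

Degrees alone do not determine every vertex (e.g. 0 and 1 both have degree 2), but their neighbour-degree multisets differ: N(0) has degrees [3, 5] while N(1) has degrees [5, 5]. Repeating this refinement separates all vertices, so the only automorphism is the identity.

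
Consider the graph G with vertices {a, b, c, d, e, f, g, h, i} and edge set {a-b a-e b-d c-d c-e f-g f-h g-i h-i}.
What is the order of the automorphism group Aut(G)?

G has two connected components, {a, b, c, d, e} and {f, g, h, i}; each is 2-regular, so G = C_5 ⊔ C_4. No automorphism exchanges components of different sizes, hence Aut(G) is the direct product D_4 × D_5, order 80.

80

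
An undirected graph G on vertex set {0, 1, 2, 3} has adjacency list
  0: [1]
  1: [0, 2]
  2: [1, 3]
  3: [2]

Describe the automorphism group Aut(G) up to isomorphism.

The degree sequence is [1, 2, 2, 1]; the two degree-1 vertices 0 and 3 are the ends of a path, so G = P_4. The only nontrivial automorphism of a path is the end-to-end reflection, so Aut(G) ≅ Z_2.

Z_2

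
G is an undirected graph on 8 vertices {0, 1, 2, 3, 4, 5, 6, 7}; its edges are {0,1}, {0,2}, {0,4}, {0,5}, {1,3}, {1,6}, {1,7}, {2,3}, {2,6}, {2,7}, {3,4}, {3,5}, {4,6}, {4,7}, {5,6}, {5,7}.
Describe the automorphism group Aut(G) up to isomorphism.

S_4 ≀ Z_2

G is 4-regular and bipartite with parts {1, 2, 4, 5} and {0, 3, 6, 7} (each part is independent and every cross-pair is an edge), so G = K_{4,4}. Each part can be permuted independently (S_4 × S_4) and the two equal-size parts can also be swapped, giving (S_4 × S_4) ⋊ Z_2 of order 2·(4!)² = 1152.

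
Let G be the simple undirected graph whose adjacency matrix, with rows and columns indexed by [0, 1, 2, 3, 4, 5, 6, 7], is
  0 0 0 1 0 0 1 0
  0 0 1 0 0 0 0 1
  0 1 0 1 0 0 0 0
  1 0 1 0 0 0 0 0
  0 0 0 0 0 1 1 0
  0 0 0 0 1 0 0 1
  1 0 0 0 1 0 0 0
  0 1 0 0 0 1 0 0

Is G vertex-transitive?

G is 2-regular and connected on 8 vertices, i.e. the cycle C_8. C_8 has 8 rotations and 8 reflections, so Aut(C_8) ≅ D_8 of order 16. This group acts transitively on the 8 vertices.

Yes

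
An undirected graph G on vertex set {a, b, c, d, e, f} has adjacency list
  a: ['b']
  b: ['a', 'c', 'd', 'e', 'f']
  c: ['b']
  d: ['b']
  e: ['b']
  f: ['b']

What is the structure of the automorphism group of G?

Vertex b has degree 5 and every other vertex has degree 1, so G is the star K_{1,5} with centre b. The 5 leaves are pairwise interchangeable while the centre is fixed, giving Aut(G) = S_5.

the symmetric group on 5 letters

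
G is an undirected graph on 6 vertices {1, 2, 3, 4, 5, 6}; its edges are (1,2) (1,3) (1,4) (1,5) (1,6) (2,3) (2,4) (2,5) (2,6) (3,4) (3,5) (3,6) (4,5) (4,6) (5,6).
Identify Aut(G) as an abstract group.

All 6 vertices are pairwise adjacent: G = K_6. Any permutation of the 6 vertices preserves K_6, so Aut(K_6) = S_6 of order 6! = 720.

S_6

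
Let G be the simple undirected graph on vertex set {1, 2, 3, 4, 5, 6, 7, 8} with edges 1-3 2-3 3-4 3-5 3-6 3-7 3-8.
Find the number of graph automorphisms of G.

5040

Vertex 3 has degree 7 and every other vertex has degree 1, so G is the star K_{1,7} with centre 3. The 7 leaves are pairwise interchangeable while the centre is fixed, giving Aut(G) = S_7.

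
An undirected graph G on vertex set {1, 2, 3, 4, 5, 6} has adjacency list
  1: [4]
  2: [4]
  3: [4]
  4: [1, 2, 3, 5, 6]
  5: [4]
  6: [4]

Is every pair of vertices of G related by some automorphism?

No

Vertex 4 is the only vertex of degree 5, so every automorphism fixes it; G is not vertex-transitive.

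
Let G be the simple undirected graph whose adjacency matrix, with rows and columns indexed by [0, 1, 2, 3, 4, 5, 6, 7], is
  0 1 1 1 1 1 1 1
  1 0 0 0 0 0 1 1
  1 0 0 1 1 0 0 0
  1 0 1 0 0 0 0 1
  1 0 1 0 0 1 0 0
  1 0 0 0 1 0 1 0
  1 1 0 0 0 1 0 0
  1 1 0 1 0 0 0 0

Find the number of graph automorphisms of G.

Vertex 0 is the unique vertex of degree 7; the remaining 7 vertices each have degree 3 and induce a cycle, so G is the wheel on 8 vertices with hub 0. Every automorphism fixes the hub and acts on the rim 7-cycle, so Aut(G) ≅ Aut(C_7) = D_7 of order 14.

14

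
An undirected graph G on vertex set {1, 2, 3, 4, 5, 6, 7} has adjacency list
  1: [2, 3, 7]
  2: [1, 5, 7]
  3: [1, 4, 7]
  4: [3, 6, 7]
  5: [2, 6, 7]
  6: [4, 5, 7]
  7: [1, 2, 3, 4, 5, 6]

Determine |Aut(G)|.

Vertex 7 is the unique vertex of degree 6; the remaining 6 vertices each have degree 3 and induce a cycle, so G is the wheel on 7 vertices with hub 7. Every automorphism fixes the hub and acts on the rim 6-cycle, so Aut(G) ≅ Aut(C_6) = D_6 of order 12.

12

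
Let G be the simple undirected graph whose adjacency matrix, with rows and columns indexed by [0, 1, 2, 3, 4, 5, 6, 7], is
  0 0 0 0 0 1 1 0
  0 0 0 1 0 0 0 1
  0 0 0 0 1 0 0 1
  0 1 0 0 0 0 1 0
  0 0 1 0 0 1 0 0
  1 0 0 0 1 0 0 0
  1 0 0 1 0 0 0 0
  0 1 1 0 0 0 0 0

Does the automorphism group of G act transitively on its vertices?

Yes

G is 2-regular and connected on 8 vertices, i.e. the cycle C_8. C_8 has 8 rotations and 8 reflections, so Aut(C_8) ≅ D_8 of order 16. Under this action every vertex can be carried to every other, so G is vertex-transitive.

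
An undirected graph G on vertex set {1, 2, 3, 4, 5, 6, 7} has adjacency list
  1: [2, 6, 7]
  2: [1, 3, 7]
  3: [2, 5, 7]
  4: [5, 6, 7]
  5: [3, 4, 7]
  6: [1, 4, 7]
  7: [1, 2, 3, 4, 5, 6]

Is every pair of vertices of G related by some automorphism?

Vertex 7 is the only vertex of degree 6, so every automorphism fixes it; G is not vertex-transitive.

No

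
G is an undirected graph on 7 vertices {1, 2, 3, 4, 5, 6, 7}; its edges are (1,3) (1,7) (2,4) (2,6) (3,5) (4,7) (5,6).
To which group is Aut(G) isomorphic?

G is 2-regular and connected on 7 vertices, i.e. the cycle C_7. C_7 has 7 rotations and 7 reflections, so Aut(C_7) ≅ D_7 of order 14.

D_7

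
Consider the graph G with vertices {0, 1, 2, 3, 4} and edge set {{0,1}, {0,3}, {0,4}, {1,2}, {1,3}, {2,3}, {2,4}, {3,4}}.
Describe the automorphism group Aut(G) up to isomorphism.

Vertex 3 is the unique vertex of degree 4; the remaining 4 vertices each have degree 3 and induce a cycle, so G is the wheel on 5 vertices with hub 3. With the hub fixed, the remaining symmetry is that of the rim cycle C_4, giving the dihedral group D_4.

the dihedral group of order 8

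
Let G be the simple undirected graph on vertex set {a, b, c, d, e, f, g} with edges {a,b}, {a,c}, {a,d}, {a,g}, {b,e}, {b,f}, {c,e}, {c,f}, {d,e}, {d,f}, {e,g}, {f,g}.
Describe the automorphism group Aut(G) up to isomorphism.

The vertices split by degree into {a, e, f} (degree 4) and {b, c, d, g} (degree 3); every edge runs between the two parts, so G is the complete bipartite graph K_{3,4}. Automorphisms preserve the bipartition setwise (since the parts differ in size) and act as S_3 × S_4 within it; |Aut| = 144.

S_3 × S_4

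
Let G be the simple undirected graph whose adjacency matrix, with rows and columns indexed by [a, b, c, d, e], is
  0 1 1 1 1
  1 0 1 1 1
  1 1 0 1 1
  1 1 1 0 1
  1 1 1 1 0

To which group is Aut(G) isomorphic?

Every vertex has degree 4, so G is the complete graph K_5. Any permutation of the 5 vertices preserves K_5, so Aut(K_5) = S_5 of order 5! = 120.

S_5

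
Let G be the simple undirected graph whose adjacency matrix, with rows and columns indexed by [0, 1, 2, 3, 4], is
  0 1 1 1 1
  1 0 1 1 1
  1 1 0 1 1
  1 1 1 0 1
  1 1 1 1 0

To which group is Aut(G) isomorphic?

S_5

All 5 vertices are pairwise adjacent: G = K_5. Every bijection on the vertex set is an automorphism of K_5; hence Aut(K_5) ≅ S_5, order 120.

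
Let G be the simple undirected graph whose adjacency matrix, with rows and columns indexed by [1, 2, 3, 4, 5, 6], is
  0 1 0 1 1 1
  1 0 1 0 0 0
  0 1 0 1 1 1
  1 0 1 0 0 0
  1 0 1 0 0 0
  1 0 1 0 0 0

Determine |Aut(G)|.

The vertices split by degree into {1, 3} (degree 4) and {2, 4, 5, 6} (degree 2); every edge runs between the two parts, so G is the complete bipartite graph K_{2,4}. The parts have unequal sizes, so no automorphism swaps them; each part is permuted independently, giving S_2 × S_4 of order 2!·4! = 48.

48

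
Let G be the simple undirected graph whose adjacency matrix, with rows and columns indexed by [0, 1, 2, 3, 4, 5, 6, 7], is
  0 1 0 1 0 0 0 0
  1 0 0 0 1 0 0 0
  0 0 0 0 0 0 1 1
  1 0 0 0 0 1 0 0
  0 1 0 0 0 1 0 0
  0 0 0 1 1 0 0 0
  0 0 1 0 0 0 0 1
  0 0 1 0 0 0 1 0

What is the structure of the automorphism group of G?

D_3 × D_5

G has two connected components, {0, 1, 3, 4, 5} and {2, 6, 7}; each is 2-regular, so G = C_5 ⊔ C_3. No automorphism exchanges components of different sizes, hence Aut(G) is the direct product D_3 × D_5, order 60.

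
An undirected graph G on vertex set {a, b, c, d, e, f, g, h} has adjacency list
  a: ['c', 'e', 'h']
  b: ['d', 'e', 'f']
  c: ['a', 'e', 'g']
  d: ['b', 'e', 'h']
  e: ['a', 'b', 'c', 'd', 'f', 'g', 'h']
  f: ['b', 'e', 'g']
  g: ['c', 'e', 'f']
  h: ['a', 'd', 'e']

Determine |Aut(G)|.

14

Vertex e is the unique vertex of degree 7; the remaining 7 vertices each have degree 3 and induce a cycle, so G is the wheel on 8 vertices with hub e. Every automorphism fixes the hub and acts on the rim 7-cycle, so Aut(G) ≅ Aut(C_7) = D_7 of order 14.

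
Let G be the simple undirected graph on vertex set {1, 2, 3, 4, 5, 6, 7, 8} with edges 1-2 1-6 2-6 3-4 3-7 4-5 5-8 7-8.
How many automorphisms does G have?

60

G has two connected components, {3, 4, 5, 7, 8} and {1, 2, 6}; each is 2-regular, so G = C_5 ⊔ C_3. No automorphism exchanges components of different sizes, hence Aut(G) is the direct product D_3 × D_5, order 60.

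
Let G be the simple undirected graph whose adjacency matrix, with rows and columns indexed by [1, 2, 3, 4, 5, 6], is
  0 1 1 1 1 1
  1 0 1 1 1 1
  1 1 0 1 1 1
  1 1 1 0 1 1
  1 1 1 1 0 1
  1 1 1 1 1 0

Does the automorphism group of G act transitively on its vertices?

Yes

Every vertex has degree 5, so G is the complete graph K_6. Every bijection on the vertex set is an automorphism of K_6; hence Aut(K_6) ≅ S_6, order 720. Under this action every vertex can be carried to every other, so G is vertex-transitive.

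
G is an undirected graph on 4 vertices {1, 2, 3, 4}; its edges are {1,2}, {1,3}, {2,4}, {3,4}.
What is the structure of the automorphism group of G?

the hyperoctahedral group B_2

G is 2-regular and bipartite on 2^2 = 4 vertices with girth 4; it is the hypercube graph Q_2. The symmetry group of the 2-cube is the hyperoctahedral group B_2 = Z_2 ≀ S_2, of order 2^2·2! = 8.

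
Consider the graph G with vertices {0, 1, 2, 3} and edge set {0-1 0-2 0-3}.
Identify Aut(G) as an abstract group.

the symmetric group on 3 letters

Vertex 0 has degree 3 and every other vertex has degree 1, so G is the star K_{1,3} with centre 0. The 3 leaves are pairwise interchangeable while the centre is fixed, giving Aut(G) = S_3.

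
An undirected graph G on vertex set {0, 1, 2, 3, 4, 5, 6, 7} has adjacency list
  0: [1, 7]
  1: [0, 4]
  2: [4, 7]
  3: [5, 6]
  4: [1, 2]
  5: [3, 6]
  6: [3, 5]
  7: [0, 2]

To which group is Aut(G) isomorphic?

G has two connected components, {0, 1, 2, 4, 7} and {3, 5, 6}; each is 2-regular, so G = C_5 ⊔ C_3. No automorphism exchanges components of different sizes, hence Aut(G) is the direct product D_5 × D_3, order 60.

D_5 × D_3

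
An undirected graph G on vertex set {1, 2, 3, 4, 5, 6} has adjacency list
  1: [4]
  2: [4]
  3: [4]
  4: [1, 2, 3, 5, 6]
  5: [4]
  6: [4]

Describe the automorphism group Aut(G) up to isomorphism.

Vertex 4 has degree 5 and every other vertex has degree 1, so G is the star K_{1,5} with centre 4. The 5 leaves are pairwise interchangeable while the centre is fixed, giving Aut(G) = S_5.

the symmetric group on 5 letters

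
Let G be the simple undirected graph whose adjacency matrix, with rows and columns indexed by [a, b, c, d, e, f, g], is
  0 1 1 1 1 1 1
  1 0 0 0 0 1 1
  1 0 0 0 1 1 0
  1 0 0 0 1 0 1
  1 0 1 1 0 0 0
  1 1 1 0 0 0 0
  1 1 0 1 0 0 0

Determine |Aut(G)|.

Vertex a is the unique vertex of degree 6; the remaining 6 vertices each have degree 3 and induce a cycle, so G is the wheel on 7 vertices with hub a. Every automorphism fixes the hub and acts on the rim 6-cycle, so Aut(G) ≅ Aut(C_6) = D_6 of order 12.

12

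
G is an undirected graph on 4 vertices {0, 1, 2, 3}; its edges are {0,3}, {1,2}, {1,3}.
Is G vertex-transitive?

Automorphisms preserve degree, but G has vertices of degree 1 and vertices of degree 2; no automorphism maps one to the other, so G is not vertex-transitive.

No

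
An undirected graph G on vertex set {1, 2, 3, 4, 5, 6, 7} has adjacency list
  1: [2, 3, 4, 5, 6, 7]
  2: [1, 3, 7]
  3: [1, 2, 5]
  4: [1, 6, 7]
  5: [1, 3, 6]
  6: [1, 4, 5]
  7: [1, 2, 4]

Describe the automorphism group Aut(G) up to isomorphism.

the dihedral group of order 12

Vertex 1 is the unique vertex of degree 6; the remaining 6 vertices each have degree 3 and induce a cycle, so G is the wheel on 7 vertices with hub 1. Every automorphism fixes the hub and acts on the rim 6-cycle, so Aut(G) ≅ Aut(C_6) = D_6 of order 12.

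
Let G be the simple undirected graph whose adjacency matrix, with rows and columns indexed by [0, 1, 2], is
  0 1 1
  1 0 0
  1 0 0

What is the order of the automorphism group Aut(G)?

2

The degree sequence is [2, 1, 1]; the two degree-1 vertices 1 and 2 are the ends of a path, so G = P_3. A path has exactly one nontrivial symmetry — reversal — giving Aut(G) of order 2.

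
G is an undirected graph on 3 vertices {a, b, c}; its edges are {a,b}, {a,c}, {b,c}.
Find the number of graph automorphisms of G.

6

All 3 vertices are pairwise adjacent: G = K_3. Every bijection on the vertex set is an automorphism of K_3; hence Aut(K_3) ≅ S_3, order 6.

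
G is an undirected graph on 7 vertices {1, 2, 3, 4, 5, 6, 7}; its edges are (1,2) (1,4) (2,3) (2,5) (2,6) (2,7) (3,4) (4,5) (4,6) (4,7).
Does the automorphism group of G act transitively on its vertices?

No

Automorphisms preserve degree, but G has vertices of degree 2 and vertices of degree 5; no automorphism maps one to the other, so G is not vertex-transitive.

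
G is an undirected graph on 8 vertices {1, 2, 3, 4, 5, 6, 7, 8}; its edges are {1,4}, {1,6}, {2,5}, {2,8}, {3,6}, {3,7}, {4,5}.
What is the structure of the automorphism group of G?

The degree sequence is [2, 2, 2, 2, 2, 2, 1, 1]; the two degree-1 vertices 7 and 8 are the ends of a path, so G = P_8. The only nontrivial automorphism of a path is the end-to-end reflection, so Aut(G) ≅ Z_2.

Z_2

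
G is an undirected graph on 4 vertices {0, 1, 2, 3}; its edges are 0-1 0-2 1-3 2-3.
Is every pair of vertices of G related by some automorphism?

G is 2-regular and bipartite on 2^2 = 4 vertices with girth 4; it is the hypercube graph Q_2. Aut(Q_2) consists of the signed permutations of the 2 coordinate axes: 2! permutations times 2^2 sign flips, so |Aut| = 2^2·2! = 8. Under this action every vertex can be carried to every other, so G is vertex-transitive.

Yes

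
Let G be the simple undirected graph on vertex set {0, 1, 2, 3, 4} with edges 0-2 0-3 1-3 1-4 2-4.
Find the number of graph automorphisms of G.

Every vertex has degree 2 and the graph is connected, so G is the 5-cycle C_5. C_5 has 5 rotations and 5 reflections, so Aut(C_5) ≅ D_5 of order 10.

10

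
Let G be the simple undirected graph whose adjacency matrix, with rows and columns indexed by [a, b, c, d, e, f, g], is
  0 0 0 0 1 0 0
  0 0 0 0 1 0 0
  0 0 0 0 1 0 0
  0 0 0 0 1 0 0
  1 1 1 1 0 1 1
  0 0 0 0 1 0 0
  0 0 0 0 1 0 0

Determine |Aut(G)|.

Vertex e has degree 6 and every other vertex has degree 1, so G is the star K_{1,6} with centre e. Any automorphism fixes the centre and permutes the 6 leaves freely, so Aut(G) ≅ S_6 of order 6! = 720.

720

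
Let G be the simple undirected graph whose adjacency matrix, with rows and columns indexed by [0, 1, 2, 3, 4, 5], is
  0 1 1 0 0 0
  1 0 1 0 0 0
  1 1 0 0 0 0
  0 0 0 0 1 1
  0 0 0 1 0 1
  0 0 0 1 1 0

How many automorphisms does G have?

72

G has two connected components, {0, 1, 2} and {3, 4, 5}; each is 2-regular, so G = C_3 ⊔ C_3. With two isomorphic components, Aut(G) = Aut(C_3) ≀ S_2 = (D_3 × D_3) ⋊ Z_2: permute each cycle by D_3, then optionally swap the two cycles. Order 2·(2·3)² = 72.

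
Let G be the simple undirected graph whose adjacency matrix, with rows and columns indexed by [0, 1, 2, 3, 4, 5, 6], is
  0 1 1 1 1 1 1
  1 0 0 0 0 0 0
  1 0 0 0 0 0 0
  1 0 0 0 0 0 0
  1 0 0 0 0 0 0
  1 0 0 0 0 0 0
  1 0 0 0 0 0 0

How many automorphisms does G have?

Vertex 0 has degree 6 and every other vertex has degree 1, so G is the star K_{1,6} with centre 0. The 6 leaves are pairwise interchangeable while the centre is fixed, giving Aut(G) = S_6.

720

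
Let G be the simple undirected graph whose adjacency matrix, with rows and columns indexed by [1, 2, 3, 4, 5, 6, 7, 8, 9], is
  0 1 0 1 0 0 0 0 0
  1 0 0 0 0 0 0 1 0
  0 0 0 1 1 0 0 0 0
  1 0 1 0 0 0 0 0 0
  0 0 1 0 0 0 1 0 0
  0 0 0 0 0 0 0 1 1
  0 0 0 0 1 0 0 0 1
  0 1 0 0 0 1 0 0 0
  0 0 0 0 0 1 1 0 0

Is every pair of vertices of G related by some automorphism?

Yes

Every vertex has degree 2 and the graph is connected, so G is the 9-cycle C_9. C_9 has 9 rotations and 9 reflections, so Aut(C_9) ≅ D_9 of order 18. Under this action every vertex can be carried to every other, so G is vertex-transitive.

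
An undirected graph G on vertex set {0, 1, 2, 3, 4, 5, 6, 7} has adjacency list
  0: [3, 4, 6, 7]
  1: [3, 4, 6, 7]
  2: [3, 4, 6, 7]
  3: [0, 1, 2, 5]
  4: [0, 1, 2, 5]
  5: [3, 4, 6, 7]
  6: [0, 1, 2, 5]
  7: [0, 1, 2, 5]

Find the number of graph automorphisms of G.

1152

G is 4-regular and bipartite with parts {0, 1, 2, 5} and {3, 4, 6, 7} (each part is independent and every cross-pair is an edge), so G = K_{4,4}. Aut(K_{4,4}) is the wreath product S_4 ≀ Z_2: permute within each part, then optionally swap the parts; |Aut| = 2·(4!)² = 1152.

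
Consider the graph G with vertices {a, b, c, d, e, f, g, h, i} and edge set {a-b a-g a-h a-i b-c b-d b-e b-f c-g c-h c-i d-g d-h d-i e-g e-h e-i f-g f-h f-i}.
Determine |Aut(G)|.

The vertices split by degree into {b, g, h, i} (degree 5) and {a, c, d, e, f} (degree 4); every edge runs between the two parts, so G is the complete bipartite graph K_{4,5}. The parts have unequal sizes, so no automorphism swaps them; each part is permuted independently, giving S_5 × S_4 of order 5!·4! = 2880.

2880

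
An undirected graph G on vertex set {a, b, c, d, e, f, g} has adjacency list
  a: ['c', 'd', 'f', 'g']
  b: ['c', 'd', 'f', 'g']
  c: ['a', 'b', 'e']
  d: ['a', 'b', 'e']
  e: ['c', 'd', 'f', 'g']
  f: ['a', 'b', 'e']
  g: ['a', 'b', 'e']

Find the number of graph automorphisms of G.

144

The vertices split by degree into {a, b, e} (degree 4) and {c, d, f, g} (degree 3); every edge runs between the two parts, so G is the complete bipartite graph K_{3,4}. Automorphisms preserve the bipartition setwise (since the parts differ in size) and act as S_3 × S_4 within it; |Aut| = 144.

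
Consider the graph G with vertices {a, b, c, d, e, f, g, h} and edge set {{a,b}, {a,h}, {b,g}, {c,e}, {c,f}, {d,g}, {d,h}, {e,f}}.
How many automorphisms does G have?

G has two connected components, {a, b, d, g, h} and {c, e, f}; each is 2-regular, so G = C_5 ⊔ C_3. The components are non-isomorphic (different sizes), so Aut(G) = Aut(C_3) × Aut(C_5) = D_3 × D_5 of order 6·10 = 60.

60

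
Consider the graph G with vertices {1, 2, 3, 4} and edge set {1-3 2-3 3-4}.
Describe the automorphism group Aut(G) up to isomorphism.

Vertex 3 has degree 3 and every other vertex has degree 1, so G is the star K_{1,3} with centre 3. The 3 leaves are pairwise interchangeable while the centre is fixed, giving Aut(G) = S_3.

S_3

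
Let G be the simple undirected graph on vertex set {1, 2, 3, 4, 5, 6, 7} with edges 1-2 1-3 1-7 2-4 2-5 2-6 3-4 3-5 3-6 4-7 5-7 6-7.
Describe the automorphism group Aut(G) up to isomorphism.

S_4 × S_3

The vertices split by degree into {2, 3, 7} (degree 4) and {1, 4, 5, 6} (degree 3); every edge runs between the two parts, so G is the complete bipartite graph K_{3,4}. Automorphisms preserve the bipartition setwise (since the parts differ in size) and act as S_4 × S_3 within it; |Aut| = 144.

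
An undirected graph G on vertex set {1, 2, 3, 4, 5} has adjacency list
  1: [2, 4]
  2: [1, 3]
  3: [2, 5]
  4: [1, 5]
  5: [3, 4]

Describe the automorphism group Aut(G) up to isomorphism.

G is 2-regular and connected on 5 vertices, i.e. the cycle C_5. C_5 has 5 rotations and 5 reflections, so Aut(C_5) ≅ D_5 of order 10.

D_5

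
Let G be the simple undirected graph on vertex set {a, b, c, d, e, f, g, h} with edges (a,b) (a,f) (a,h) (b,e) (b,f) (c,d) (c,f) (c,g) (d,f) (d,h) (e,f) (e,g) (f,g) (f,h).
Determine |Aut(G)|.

Vertex f is the unique vertex of degree 7; the remaining 7 vertices each have degree 3 and induce a cycle, so G is the wheel on 8 vertices with hub f. Every automorphism fixes the hub and acts on the rim 7-cycle, so Aut(G) ≅ Aut(C_7) = D_7 of order 14.

14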